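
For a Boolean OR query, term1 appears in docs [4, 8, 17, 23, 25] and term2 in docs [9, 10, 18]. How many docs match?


Boolean OR: find union of posting lists
term1 docs: [4, 8, 17, 23, 25]
term2 docs: [9, 10, 18]
Union: [4, 8, 9, 10, 17, 18, 23, 25]
|union| = 8

8


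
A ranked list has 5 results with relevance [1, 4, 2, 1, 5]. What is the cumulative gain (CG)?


Cumulative Gain = sum of relevance scores
Position 1: rel=1, running sum=1
Position 2: rel=4, running sum=5
Position 3: rel=2, running sum=7
Position 4: rel=1, running sum=8
Position 5: rel=5, running sum=13
CG = 13

13


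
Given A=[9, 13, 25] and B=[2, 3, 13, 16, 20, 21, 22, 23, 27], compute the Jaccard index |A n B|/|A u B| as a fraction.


A intersect B = [13]
|A intersect B| = 1
A union B = [2, 3, 9, 13, 16, 20, 21, 22, 23, 25, 27]
|A union B| = 11
Jaccard = 1/11 = 1/11

1/11


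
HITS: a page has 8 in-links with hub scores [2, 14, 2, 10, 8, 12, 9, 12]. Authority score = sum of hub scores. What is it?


Authority = sum of hub scores of in-linkers
In-link 1: hub score = 2
In-link 2: hub score = 14
In-link 3: hub score = 2
In-link 4: hub score = 10
In-link 5: hub score = 8
In-link 6: hub score = 12
In-link 7: hub score = 9
In-link 8: hub score = 12
Authority = 2 + 14 + 2 + 10 + 8 + 12 + 9 + 12 = 69

69


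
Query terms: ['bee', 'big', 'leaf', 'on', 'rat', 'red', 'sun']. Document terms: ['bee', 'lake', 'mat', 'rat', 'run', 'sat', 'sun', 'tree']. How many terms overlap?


Query terms: ['bee', 'big', 'leaf', 'on', 'rat', 'red', 'sun']
Document terms: ['bee', 'lake', 'mat', 'rat', 'run', 'sat', 'sun', 'tree']
Common terms: ['bee', 'rat', 'sun']
Overlap count = 3

3


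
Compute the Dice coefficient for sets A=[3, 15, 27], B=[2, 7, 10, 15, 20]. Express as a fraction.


A intersect B = [15]
|A intersect B| = 1
|A| = 3, |B| = 5
Dice = 2*1 / (3+5)
= 2 / 8 = 1/4

1/4


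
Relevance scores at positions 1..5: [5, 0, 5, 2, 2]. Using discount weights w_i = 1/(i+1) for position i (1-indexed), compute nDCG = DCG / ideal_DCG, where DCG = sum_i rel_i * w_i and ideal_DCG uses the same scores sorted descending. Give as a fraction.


Position discount weights w_i = 1/(i+1) for i=1..5:
Weights = [1/2, 1/3, 1/4, 1/5, 1/6]
Actual relevance: [5, 0, 5, 2, 2]
DCG = 5/2 + 0/3 + 5/4 + 2/5 + 2/6 = 269/60
Ideal relevance (sorted desc): [5, 5, 2, 2, 0]
Ideal DCG = 5/2 + 5/3 + 2/4 + 2/5 + 0/6 = 76/15
nDCG = DCG / ideal_DCG = 269/60 / 76/15 = 269/304

269/304


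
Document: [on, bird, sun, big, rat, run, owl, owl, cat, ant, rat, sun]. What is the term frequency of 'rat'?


Document has 12 words
Scanning for 'rat':
Found at positions: [4, 10]
Count = 2

2


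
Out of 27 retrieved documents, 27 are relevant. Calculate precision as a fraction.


Precision = relevant_retrieved / total_retrieved
= 27 / 27
= 27 / (27 + 0)
= 1

1


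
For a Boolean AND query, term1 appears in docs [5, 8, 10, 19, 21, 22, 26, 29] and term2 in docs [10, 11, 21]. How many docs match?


Boolean AND: find intersection of posting lists
term1 docs: [5, 8, 10, 19, 21, 22, 26, 29]
term2 docs: [10, 11, 21]
Intersection: [10, 21]
|intersection| = 2

2


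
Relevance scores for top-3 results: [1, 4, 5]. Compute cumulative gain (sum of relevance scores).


Cumulative Gain = sum of relevance scores
Position 1: rel=1, running sum=1
Position 2: rel=4, running sum=5
Position 3: rel=5, running sum=10
CG = 10

10


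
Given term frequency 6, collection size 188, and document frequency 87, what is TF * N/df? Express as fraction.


TF * (N/df)
= 6 * (188/87)
= 6 * 188/87
= 376/29

376/29


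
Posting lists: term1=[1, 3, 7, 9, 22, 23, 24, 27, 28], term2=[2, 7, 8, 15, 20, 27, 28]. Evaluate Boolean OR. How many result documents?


Boolean OR: find union of posting lists
term1 docs: [1, 3, 7, 9, 22, 23, 24, 27, 28]
term2 docs: [2, 7, 8, 15, 20, 27, 28]
Union: [1, 2, 3, 7, 8, 9, 15, 20, 22, 23, 24, 27, 28]
|union| = 13

13


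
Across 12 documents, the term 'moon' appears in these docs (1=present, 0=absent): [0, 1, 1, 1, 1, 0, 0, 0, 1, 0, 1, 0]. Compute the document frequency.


Checking each document for 'moon':
Doc 1: absent
Doc 2: present
Doc 3: present
Doc 4: present
Doc 5: present
Doc 6: absent
Doc 7: absent
Doc 8: absent
Doc 9: present
Doc 10: absent
Doc 11: present
Doc 12: absent
df = sum of presences = 0 + 1 + 1 + 1 + 1 + 0 + 0 + 0 + 1 + 0 + 1 + 0 = 6

6


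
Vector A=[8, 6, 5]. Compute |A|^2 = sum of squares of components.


|A|^2 = sum of squared components
A[0]^2 = 8^2 = 64
A[1]^2 = 6^2 = 36
A[2]^2 = 5^2 = 25
Sum = 64 + 36 + 25 = 125

125


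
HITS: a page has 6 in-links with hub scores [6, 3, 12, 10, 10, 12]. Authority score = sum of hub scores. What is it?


Authority = sum of hub scores of in-linkers
In-link 1: hub score = 6
In-link 2: hub score = 3
In-link 3: hub score = 12
In-link 4: hub score = 10
In-link 5: hub score = 10
In-link 6: hub score = 12
Authority = 6 + 3 + 12 + 10 + 10 + 12 = 53

53


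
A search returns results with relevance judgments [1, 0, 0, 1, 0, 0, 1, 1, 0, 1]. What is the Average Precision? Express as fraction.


Computing P@k for each relevant position:
Position 1: relevant, P@1 = 1/1 = 1
Position 2: not relevant
Position 3: not relevant
Position 4: relevant, P@4 = 2/4 = 1/2
Position 5: not relevant
Position 6: not relevant
Position 7: relevant, P@7 = 3/7 = 3/7
Position 8: relevant, P@8 = 4/8 = 1/2
Position 9: not relevant
Position 10: relevant, P@10 = 5/10 = 1/2
Sum of P@k = 1 + 1/2 + 3/7 + 1/2 + 1/2 = 41/14
AP = 41/14 / 5 = 41/70

41/70


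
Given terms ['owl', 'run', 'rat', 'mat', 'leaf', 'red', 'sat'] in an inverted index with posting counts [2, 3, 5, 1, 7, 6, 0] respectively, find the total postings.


Summing posting list sizes:
'owl': 2 postings
'run': 3 postings
'rat': 5 postings
'mat': 1 postings
'leaf': 7 postings
'red': 6 postings
'sat': 0 postings
Total = 2 + 3 + 5 + 1 + 7 + 6 + 0 = 24

24


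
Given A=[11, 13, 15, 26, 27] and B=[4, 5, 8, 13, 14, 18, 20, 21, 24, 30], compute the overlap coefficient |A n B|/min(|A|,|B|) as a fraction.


A intersect B = [13]
|A intersect B| = 1
min(|A|, |B|) = min(5, 10) = 5
Overlap = 1 / 5 = 1/5

1/5


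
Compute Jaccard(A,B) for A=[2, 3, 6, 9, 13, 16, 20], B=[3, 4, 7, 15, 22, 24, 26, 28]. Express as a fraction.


A intersect B = [3]
|A intersect B| = 1
A union B = [2, 3, 4, 6, 7, 9, 13, 15, 16, 20, 22, 24, 26, 28]
|A union B| = 14
Jaccard = 1/14 = 1/14

1/14


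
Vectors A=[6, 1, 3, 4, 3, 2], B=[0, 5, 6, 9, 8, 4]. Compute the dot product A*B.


Dot product = sum of element-wise products
A[0]*B[0] = 6*0 = 0
A[1]*B[1] = 1*5 = 5
A[2]*B[2] = 3*6 = 18
A[3]*B[3] = 4*9 = 36
A[4]*B[4] = 3*8 = 24
A[5]*B[5] = 2*4 = 8
Sum = 0 + 5 + 18 + 36 + 24 + 8 = 91

91


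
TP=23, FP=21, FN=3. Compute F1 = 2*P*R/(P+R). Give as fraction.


F1 = 2 * P * R / (P + R)
P = TP/(TP+FP) = 23/44 = 23/44
R = TP/(TP+FN) = 23/26 = 23/26
2 * P * R = 2 * 23/44 * 23/26 = 529/572
P + R = 23/44 + 23/26 = 805/572
F1 = 529/572 / 805/572 = 23/35

23/35


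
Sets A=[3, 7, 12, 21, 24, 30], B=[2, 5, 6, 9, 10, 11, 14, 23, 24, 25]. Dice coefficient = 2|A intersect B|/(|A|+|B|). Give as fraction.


A intersect B = [24]
|A intersect B| = 1
|A| = 6, |B| = 10
Dice = 2*1 / (6+10)
= 2 / 16 = 1/8

1/8


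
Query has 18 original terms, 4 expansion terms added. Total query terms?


Original terms: 18
Expansion terms: 4
Total = 18 + 4 = 22

22


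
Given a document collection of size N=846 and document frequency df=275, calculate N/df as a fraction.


IDF ratio = N / df
= 846 / 275
= 846/275

846/275


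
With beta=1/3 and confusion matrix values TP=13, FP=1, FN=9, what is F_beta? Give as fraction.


P = TP/(TP+FP) = 13/14 = 13/14
R = TP/(TP+FN) = 13/22 = 13/22
beta^2 = 1/3^2 = 1/9
(1 + beta^2) = 10/9
Numerator = (1+beta^2)*P*R = 845/1386
Denominator = beta^2*P + R = 13/126 + 13/22 = 481/693
F_beta = 65/74

65/74


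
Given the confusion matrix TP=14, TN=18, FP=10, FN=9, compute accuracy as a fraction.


Accuracy = (TP + TN) / (TP + TN + FP + FN)
TP + TN = 14 + 18 = 32
Total = 14 + 18 + 10 + 9 = 51
Accuracy = 32 / 51 = 32/51

32/51


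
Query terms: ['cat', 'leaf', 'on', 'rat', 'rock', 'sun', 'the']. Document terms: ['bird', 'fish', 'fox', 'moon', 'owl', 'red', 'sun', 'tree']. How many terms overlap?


Query terms: ['cat', 'leaf', 'on', 'rat', 'rock', 'sun', 'the']
Document terms: ['bird', 'fish', 'fox', 'moon', 'owl', 'red', 'sun', 'tree']
Common terms: ['sun']
Overlap count = 1

1


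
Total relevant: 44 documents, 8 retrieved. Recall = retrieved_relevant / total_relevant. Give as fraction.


Recall = retrieved_relevant / total_relevant
= 8 / 44
= 8 / (8 + 36)
= 2/11

2/11


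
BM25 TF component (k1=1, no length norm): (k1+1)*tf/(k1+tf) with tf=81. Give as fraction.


BM25 TF component = (k1+1)*tf / (k1+tf)
k1 = 1, tf = 81
Numerator = (1+1)*81 = 162
Denominator = 1 + 81 = 82
= 162/82 = 81/41

81/41


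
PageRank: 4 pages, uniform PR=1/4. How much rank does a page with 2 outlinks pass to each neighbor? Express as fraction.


Initial PR = 1/4 = 1/4
Outlinks = 2
Contribution per link = PR / outlinks
= 1/4 / 2
= 1/8

1/8


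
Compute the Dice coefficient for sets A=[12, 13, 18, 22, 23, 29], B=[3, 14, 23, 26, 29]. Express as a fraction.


A intersect B = [23, 29]
|A intersect B| = 2
|A| = 6, |B| = 5
Dice = 2*2 / (6+5)
= 4 / 11 = 4/11

4/11


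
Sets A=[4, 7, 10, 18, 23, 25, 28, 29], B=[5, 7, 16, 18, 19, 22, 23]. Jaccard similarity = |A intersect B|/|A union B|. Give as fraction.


A intersect B = [7, 18, 23]
|A intersect B| = 3
A union B = [4, 5, 7, 10, 16, 18, 19, 22, 23, 25, 28, 29]
|A union B| = 12
Jaccard = 3/12 = 1/4

1/4


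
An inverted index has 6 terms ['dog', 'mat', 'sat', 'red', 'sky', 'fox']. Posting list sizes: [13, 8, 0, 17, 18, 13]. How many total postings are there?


Summing posting list sizes:
'dog': 13 postings
'mat': 8 postings
'sat': 0 postings
'red': 17 postings
'sky': 18 postings
'fox': 13 postings
Total = 13 + 8 + 0 + 17 + 18 + 13 = 69

69


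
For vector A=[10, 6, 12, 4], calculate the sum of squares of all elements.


|A|^2 = sum of squared components
A[0]^2 = 10^2 = 100
A[1]^2 = 6^2 = 36
A[2]^2 = 12^2 = 144
A[3]^2 = 4^2 = 16
Sum = 100 + 36 + 144 + 16 = 296

296


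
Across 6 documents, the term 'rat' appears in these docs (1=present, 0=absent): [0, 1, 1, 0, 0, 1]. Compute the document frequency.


Checking each document for 'rat':
Doc 1: absent
Doc 2: present
Doc 3: present
Doc 4: absent
Doc 5: absent
Doc 6: present
df = sum of presences = 0 + 1 + 1 + 0 + 0 + 1 = 3

3


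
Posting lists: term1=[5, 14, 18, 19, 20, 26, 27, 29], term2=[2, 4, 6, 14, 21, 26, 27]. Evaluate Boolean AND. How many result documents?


Boolean AND: find intersection of posting lists
term1 docs: [5, 14, 18, 19, 20, 26, 27, 29]
term2 docs: [2, 4, 6, 14, 21, 26, 27]
Intersection: [14, 26, 27]
|intersection| = 3

3


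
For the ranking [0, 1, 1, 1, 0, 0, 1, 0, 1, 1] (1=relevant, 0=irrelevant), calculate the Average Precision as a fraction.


Computing P@k for each relevant position:
Position 1: not relevant
Position 2: relevant, P@2 = 1/2 = 1/2
Position 3: relevant, P@3 = 2/3 = 2/3
Position 4: relevant, P@4 = 3/4 = 3/4
Position 5: not relevant
Position 6: not relevant
Position 7: relevant, P@7 = 4/7 = 4/7
Position 8: not relevant
Position 9: relevant, P@9 = 5/9 = 5/9
Position 10: relevant, P@10 = 6/10 = 3/5
Sum of P@k = 1/2 + 2/3 + 3/4 + 4/7 + 5/9 + 3/5 = 4591/1260
AP = 4591/1260 / 6 = 4591/7560

4591/7560


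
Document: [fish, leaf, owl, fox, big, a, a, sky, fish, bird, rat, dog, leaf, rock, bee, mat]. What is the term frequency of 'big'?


Document has 16 words
Scanning for 'big':
Found at positions: [4]
Count = 1

1


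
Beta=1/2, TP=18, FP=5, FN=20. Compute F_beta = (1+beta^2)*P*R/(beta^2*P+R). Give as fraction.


P = TP/(TP+FP) = 18/23 = 18/23
R = TP/(TP+FN) = 18/38 = 9/19
beta^2 = 1/2^2 = 1/4
(1 + beta^2) = 5/4
Numerator = (1+beta^2)*P*R = 405/874
Denominator = beta^2*P + R = 9/46 + 9/19 = 585/874
F_beta = 9/13

9/13


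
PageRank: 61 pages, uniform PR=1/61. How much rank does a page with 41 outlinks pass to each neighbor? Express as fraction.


Initial PR = 1/61 = 1/61
Outlinks = 41
Contribution per link = PR / outlinks
= 1/61 / 41
= 1/2501

1/2501


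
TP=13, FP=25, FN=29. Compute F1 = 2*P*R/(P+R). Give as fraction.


F1 = 2 * P * R / (P + R)
P = TP/(TP+FP) = 13/38 = 13/38
R = TP/(TP+FN) = 13/42 = 13/42
2 * P * R = 2 * 13/38 * 13/42 = 169/798
P + R = 13/38 + 13/42 = 260/399
F1 = 169/798 / 260/399 = 13/40

13/40


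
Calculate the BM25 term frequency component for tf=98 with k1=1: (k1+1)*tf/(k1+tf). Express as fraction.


BM25 TF component = (k1+1)*tf / (k1+tf)
k1 = 1, tf = 98
Numerator = (1+1)*98 = 196
Denominator = 1 + 98 = 99
= 196/99 = 196/99

196/99


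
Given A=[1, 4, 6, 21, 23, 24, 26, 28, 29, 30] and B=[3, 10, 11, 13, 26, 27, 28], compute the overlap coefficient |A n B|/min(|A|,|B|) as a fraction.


A intersect B = [26, 28]
|A intersect B| = 2
min(|A|, |B|) = min(10, 7) = 7
Overlap = 2 / 7 = 2/7

2/7


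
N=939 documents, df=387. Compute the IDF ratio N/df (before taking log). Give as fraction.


IDF ratio = N / df
= 939 / 387
= 313/129

313/129


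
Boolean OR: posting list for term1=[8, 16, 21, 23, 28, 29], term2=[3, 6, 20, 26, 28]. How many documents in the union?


Boolean OR: find union of posting lists
term1 docs: [8, 16, 21, 23, 28, 29]
term2 docs: [3, 6, 20, 26, 28]
Union: [3, 6, 8, 16, 20, 21, 23, 26, 28, 29]
|union| = 10

10


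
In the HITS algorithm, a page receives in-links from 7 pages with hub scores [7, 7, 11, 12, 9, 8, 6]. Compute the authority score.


Authority = sum of hub scores of in-linkers
In-link 1: hub score = 7
In-link 2: hub score = 7
In-link 3: hub score = 11
In-link 4: hub score = 12
In-link 5: hub score = 9
In-link 6: hub score = 8
In-link 7: hub score = 6
Authority = 7 + 7 + 11 + 12 + 9 + 8 + 6 = 60

60


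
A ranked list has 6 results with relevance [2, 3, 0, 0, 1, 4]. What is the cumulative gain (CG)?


Cumulative Gain = sum of relevance scores
Position 1: rel=2, running sum=2
Position 2: rel=3, running sum=5
Position 3: rel=0, running sum=5
Position 4: rel=0, running sum=5
Position 5: rel=1, running sum=6
Position 6: rel=4, running sum=10
CG = 10

10


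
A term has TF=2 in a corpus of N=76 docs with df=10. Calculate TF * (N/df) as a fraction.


TF * (N/df)
= 2 * (76/10)
= 2 * 38/5
= 76/5

76/5


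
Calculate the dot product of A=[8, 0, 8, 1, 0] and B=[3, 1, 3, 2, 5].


Dot product = sum of element-wise products
A[0]*B[0] = 8*3 = 24
A[1]*B[1] = 0*1 = 0
A[2]*B[2] = 8*3 = 24
A[3]*B[3] = 1*2 = 2
A[4]*B[4] = 0*5 = 0
Sum = 24 + 0 + 24 + 2 + 0 = 50

50


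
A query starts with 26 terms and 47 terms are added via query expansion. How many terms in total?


Original terms: 26
Expansion terms: 47
Total = 26 + 47 = 73

73


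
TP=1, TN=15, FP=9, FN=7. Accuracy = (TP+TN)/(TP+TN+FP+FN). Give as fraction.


Accuracy = (TP + TN) / (TP + TN + FP + FN)
TP + TN = 1 + 15 = 16
Total = 1 + 15 + 9 + 7 = 32
Accuracy = 16 / 32 = 1/2

1/2


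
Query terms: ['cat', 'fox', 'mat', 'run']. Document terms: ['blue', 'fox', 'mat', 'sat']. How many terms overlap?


Query terms: ['cat', 'fox', 'mat', 'run']
Document terms: ['blue', 'fox', 'mat', 'sat']
Common terms: ['fox', 'mat']
Overlap count = 2

2


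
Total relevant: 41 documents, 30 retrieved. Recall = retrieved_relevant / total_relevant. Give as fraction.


Recall = retrieved_relevant / total_relevant
= 30 / 41
= 30 / (30 + 11)
= 30/41

30/41


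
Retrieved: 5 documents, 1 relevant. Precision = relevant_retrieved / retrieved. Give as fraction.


Precision = relevant_retrieved / total_retrieved
= 1 / 5
= 1 / (1 + 4)
= 1/5

1/5


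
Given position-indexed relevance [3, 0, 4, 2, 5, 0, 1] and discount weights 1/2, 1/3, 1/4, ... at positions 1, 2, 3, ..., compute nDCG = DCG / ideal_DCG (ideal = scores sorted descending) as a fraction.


Position discount weights w_i = 1/(i+1) for i=1..7:
Weights = [1/2, 1/3, 1/4, 1/5, 1/6, 1/7, 1/8]
Actual relevance: [3, 0, 4, 2, 5, 0, 1]
DCG = 3/2 + 0/3 + 4/4 + 2/5 + 5/6 + 0/7 + 1/8 = 463/120
Ideal relevance (sorted desc): [5, 4, 3, 2, 1, 0, 0]
Ideal DCG = 5/2 + 4/3 + 3/4 + 2/5 + 1/6 + 0/7 + 0/8 = 103/20
nDCG = DCG / ideal_DCG = 463/120 / 103/20 = 463/618

463/618


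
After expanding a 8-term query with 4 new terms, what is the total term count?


Original terms: 8
Expansion terms: 4
Total = 8 + 4 = 12

12


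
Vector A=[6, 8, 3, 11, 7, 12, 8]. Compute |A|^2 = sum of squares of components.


|A|^2 = sum of squared components
A[0]^2 = 6^2 = 36
A[1]^2 = 8^2 = 64
A[2]^2 = 3^2 = 9
A[3]^2 = 11^2 = 121
A[4]^2 = 7^2 = 49
A[5]^2 = 12^2 = 144
A[6]^2 = 8^2 = 64
Sum = 36 + 64 + 9 + 121 + 49 + 144 + 64 = 487

487


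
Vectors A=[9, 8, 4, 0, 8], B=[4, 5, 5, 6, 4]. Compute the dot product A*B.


Dot product = sum of element-wise products
A[0]*B[0] = 9*4 = 36
A[1]*B[1] = 8*5 = 40
A[2]*B[2] = 4*5 = 20
A[3]*B[3] = 0*6 = 0
A[4]*B[4] = 8*4 = 32
Sum = 36 + 40 + 20 + 0 + 32 = 128

128


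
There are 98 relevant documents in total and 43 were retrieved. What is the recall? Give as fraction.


Recall = retrieved_relevant / total_relevant
= 43 / 98
= 43 / (43 + 55)
= 43/98

43/98


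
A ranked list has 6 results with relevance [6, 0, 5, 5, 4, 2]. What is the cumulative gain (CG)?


Cumulative Gain = sum of relevance scores
Position 1: rel=6, running sum=6
Position 2: rel=0, running sum=6
Position 3: rel=5, running sum=11
Position 4: rel=5, running sum=16
Position 5: rel=4, running sum=20
Position 6: rel=2, running sum=22
CG = 22

22


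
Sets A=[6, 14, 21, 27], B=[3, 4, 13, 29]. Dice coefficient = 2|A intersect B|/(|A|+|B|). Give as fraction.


A intersect B = []
|A intersect B| = 0
|A| = 4, |B| = 4
Dice = 2*0 / (4+4)
= 0 / 8 = 0

0


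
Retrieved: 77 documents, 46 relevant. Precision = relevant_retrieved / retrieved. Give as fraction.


Precision = relevant_retrieved / total_retrieved
= 46 / 77
= 46 / (46 + 31)
= 46/77

46/77


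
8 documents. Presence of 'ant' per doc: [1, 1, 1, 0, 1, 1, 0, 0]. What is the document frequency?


Checking each document for 'ant':
Doc 1: present
Doc 2: present
Doc 3: present
Doc 4: absent
Doc 5: present
Doc 6: present
Doc 7: absent
Doc 8: absent
df = sum of presences = 1 + 1 + 1 + 0 + 1 + 1 + 0 + 0 = 5

5


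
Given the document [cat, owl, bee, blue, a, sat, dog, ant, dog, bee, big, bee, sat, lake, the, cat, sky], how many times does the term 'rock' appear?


Document has 17 words
Scanning for 'rock':
Term not found in document
Count = 0

0


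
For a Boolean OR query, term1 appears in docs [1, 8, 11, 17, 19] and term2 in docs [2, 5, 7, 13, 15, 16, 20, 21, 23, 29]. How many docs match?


Boolean OR: find union of posting lists
term1 docs: [1, 8, 11, 17, 19]
term2 docs: [2, 5, 7, 13, 15, 16, 20, 21, 23, 29]
Union: [1, 2, 5, 7, 8, 11, 13, 15, 16, 17, 19, 20, 21, 23, 29]
|union| = 15

15


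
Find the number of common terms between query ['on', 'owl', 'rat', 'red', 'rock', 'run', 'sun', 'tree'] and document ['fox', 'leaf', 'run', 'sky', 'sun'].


Query terms: ['on', 'owl', 'rat', 'red', 'rock', 'run', 'sun', 'tree']
Document terms: ['fox', 'leaf', 'run', 'sky', 'sun']
Common terms: ['run', 'sun']
Overlap count = 2

2


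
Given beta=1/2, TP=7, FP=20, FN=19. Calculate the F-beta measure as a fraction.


P = TP/(TP+FP) = 7/27 = 7/27
R = TP/(TP+FN) = 7/26 = 7/26
beta^2 = 1/2^2 = 1/4
(1 + beta^2) = 5/4
Numerator = (1+beta^2)*P*R = 245/2808
Denominator = beta^2*P + R = 7/108 + 7/26 = 469/1404
F_beta = 35/134

35/134


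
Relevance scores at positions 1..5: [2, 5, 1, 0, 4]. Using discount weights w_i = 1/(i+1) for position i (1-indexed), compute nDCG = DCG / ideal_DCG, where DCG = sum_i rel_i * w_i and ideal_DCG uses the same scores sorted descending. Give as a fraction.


Position discount weights w_i = 1/(i+1) for i=1..5:
Weights = [1/2, 1/3, 1/4, 1/5, 1/6]
Actual relevance: [2, 5, 1, 0, 4]
DCG = 2/2 + 5/3 + 1/4 + 0/5 + 4/6 = 43/12
Ideal relevance (sorted desc): [5, 4, 2, 1, 0]
Ideal DCG = 5/2 + 4/3 + 2/4 + 1/5 + 0/6 = 68/15
nDCG = DCG / ideal_DCG = 43/12 / 68/15 = 215/272

215/272


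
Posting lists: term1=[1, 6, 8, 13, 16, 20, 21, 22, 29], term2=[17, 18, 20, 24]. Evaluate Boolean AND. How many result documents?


Boolean AND: find intersection of posting lists
term1 docs: [1, 6, 8, 13, 16, 20, 21, 22, 29]
term2 docs: [17, 18, 20, 24]
Intersection: [20]
|intersection| = 1

1


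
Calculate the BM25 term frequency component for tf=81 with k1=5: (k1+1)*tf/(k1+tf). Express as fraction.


BM25 TF component = (k1+1)*tf / (k1+tf)
k1 = 5, tf = 81
Numerator = (5+1)*81 = 486
Denominator = 5 + 81 = 86
= 486/86 = 243/43

243/43


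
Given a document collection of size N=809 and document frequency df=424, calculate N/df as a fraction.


IDF ratio = N / df
= 809 / 424
= 809/424

809/424


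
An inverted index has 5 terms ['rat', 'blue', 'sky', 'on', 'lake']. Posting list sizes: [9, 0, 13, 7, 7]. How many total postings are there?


Summing posting list sizes:
'rat': 9 postings
'blue': 0 postings
'sky': 13 postings
'on': 7 postings
'lake': 7 postings
Total = 9 + 0 + 13 + 7 + 7 = 36

36


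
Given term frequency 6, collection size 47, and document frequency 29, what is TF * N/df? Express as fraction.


TF * (N/df)
= 6 * (47/29)
= 6 * 47/29
= 282/29

282/29


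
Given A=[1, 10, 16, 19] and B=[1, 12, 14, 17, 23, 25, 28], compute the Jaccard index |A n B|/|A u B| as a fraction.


A intersect B = [1]
|A intersect B| = 1
A union B = [1, 10, 12, 14, 16, 17, 19, 23, 25, 28]
|A union B| = 10
Jaccard = 1/10 = 1/10

1/10


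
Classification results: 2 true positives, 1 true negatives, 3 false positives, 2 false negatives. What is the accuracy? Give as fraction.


Accuracy = (TP + TN) / (TP + TN + FP + FN)
TP + TN = 2 + 1 = 3
Total = 2 + 1 + 3 + 2 = 8
Accuracy = 3 / 8 = 3/8

3/8


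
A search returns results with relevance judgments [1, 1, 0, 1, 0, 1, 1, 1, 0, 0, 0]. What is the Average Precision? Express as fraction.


Computing P@k for each relevant position:
Position 1: relevant, P@1 = 1/1 = 1
Position 2: relevant, P@2 = 2/2 = 1
Position 3: not relevant
Position 4: relevant, P@4 = 3/4 = 3/4
Position 5: not relevant
Position 6: relevant, P@6 = 4/6 = 2/3
Position 7: relevant, P@7 = 5/7 = 5/7
Position 8: relevant, P@8 = 6/8 = 3/4
Position 9: not relevant
Position 10: not relevant
Position 11: not relevant
Sum of P@k = 1 + 1 + 3/4 + 2/3 + 5/7 + 3/4 = 205/42
AP = 205/42 / 6 = 205/252

205/252


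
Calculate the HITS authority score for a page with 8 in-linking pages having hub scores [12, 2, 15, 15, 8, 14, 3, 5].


Authority = sum of hub scores of in-linkers
In-link 1: hub score = 12
In-link 2: hub score = 2
In-link 3: hub score = 15
In-link 4: hub score = 15
In-link 5: hub score = 8
In-link 6: hub score = 14
In-link 7: hub score = 3
In-link 8: hub score = 5
Authority = 12 + 2 + 15 + 15 + 8 + 14 + 3 + 5 = 74

74


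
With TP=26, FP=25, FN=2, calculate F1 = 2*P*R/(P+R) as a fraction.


F1 = 2 * P * R / (P + R)
P = TP/(TP+FP) = 26/51 = 26/51
R = TP/(TP+FN) = 26/28 = 13/14
2 * P * R = 2 * 26/51 * 13/14 = 338/357
P + R = 26/51 + 13/14 = 1027/714
F1 = 338/357 / 1027/714 = 52/79

52/79


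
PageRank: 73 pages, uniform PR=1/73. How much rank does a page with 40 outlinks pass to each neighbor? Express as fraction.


Initial PR = 1/73 = 1/73
Outlinks = 40
Contribution per link = PR / outlinks
= 1/73 / 40
= 1/2920

1/2920


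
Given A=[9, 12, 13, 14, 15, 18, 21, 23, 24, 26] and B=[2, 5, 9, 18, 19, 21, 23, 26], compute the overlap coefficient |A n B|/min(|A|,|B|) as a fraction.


A intersect B = [9, 18, 21, 23, 26]
|A intersect B| = 5
min(|A|, |B|) = min(10, 8) = 8
Overlap = 5 / 8 = 5/8

5/8


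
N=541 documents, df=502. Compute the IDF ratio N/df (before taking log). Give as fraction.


IDF ratio = N / df
= 541 / 502
= 541/502

541/502


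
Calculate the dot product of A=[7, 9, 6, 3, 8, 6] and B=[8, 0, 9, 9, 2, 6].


Dot product = sum of element-wise products
A[0]*B[0] = 7*8 = 56
A[1]*B[1] = 9*0 = 0
A[2]*B[2] = 6*9 = 54
A[3]*B[3] = 3*9 = 27
A[4]*B[4] = 8*2 = 16
A[5]*B[5] = 6*6 = 36
Sum = 56 + 0 + 54 + 27 + 16 + 36 = 189

189


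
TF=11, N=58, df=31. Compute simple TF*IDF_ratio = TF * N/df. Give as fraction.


TF * (N/df)
= 11 * (58/31)
= 11 * 58/31
= 638/31

638/31


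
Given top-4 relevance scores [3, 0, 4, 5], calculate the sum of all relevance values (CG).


Cumulative Gain = sum of relevance scores
Position 1: rel=3, running sum=3
Position 2: rel=0, running sum=3
Position 3: rel=4, running sum=7
Position 4: rel=5, running sum=12
CG = 12

12


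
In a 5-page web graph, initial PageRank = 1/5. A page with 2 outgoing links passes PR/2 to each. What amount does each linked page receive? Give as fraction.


Initial PR = 1/5 = 1/5
Outlinks = 2
Contribution per link = PR / outlinks
= 1/5 / 2
= 1/10

1/10


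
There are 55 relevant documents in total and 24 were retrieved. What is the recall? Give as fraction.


Recall = retrieved_relevant / total_relevant
= 24 / 55
= 24 / (24 + 31)
= 24/55

24/55


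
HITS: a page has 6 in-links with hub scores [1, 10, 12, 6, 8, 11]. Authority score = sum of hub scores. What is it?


Authority = sum of hub scores of in-linkers
In-link 1: hub score = 1
In-link 2: hub score = 10
In-link 3: hub score = 12
In-link 4: hub score = 6
In-link 5: hub score = 8
In-link 6: hub score = 11
Authority = 1 + 10 + 12 + 6 + 8 + 11 = 48

48


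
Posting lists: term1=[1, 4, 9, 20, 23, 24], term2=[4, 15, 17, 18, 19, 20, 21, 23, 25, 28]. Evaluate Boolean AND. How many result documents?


Boolean AND: find intersection of posting lists
term1 docs: [1, 4, 9, 20, 23, 24]
term2 docs: [4, 15, 17, 18, 19, 20, 21, 23, 25, 28]
Intersection: [4, 20, 23]
|intersection| = 3

3


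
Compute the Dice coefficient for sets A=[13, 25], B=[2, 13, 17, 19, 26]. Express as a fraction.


A intersect B = [13]
|A intersect B| = 1
|A| = 2, |B| = 5
Dice = 2*1 / (2+5)
= 2 / 7 = 2/7

2/7


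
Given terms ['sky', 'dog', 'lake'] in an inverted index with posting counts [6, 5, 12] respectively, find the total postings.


Summing posting list sizes:
'sky': 6 postings
'dog': 5 postings
'lake': 12 postings
Total = 6 + 5 + 12 = 23

23


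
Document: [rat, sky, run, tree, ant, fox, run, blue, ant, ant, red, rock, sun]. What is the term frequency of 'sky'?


Document has 13 words
Scanning for 'sky':
Found at positions: [1]
Count = 1

1


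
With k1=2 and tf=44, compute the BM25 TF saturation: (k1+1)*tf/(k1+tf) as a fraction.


BM25 TF component = (k1+1)*tf / (k1+tf)
k1 = 2, tf = 44
Numerator = (2+1)*44 = 132
Denominator = 2 + 44 = 46
= 132/46 = 66/23

66/23


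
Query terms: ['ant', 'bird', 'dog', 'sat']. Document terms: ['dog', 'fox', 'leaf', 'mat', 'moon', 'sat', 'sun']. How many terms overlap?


Query terms: ['ant', 'bird', 'dog', 'sat']
Document terms: ['dog', 'fox', 'leaf', 'mat', 'moon', 'sat', 'sun']
Common terms: ['dog', 'sat']
Overlap count = 2

2


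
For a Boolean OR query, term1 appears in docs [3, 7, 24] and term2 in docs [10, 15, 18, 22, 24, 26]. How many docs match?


Boolean OR: find union of posting lists
term1 docs: [3, 7, 24]
term2 docs: [10, 15, 18, 22, 24, 26]
Union: [3, 7, 10, 15, 18, 22, 24, 26]
|union| = 8

8


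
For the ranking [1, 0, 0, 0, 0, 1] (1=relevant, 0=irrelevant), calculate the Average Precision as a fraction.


Computing P@k for each relevant position:
Position 1: relevant, P@1 = 1/1 = 1
Position 2: not relevant
Position 3: not relevant
Position 4: not relevant
Position 5: not relevant
Position 6: relevant, P@6 = 2/6 = 1/3
Sum of P@k = 1 + 1/3 = 4/3
AP = 4/3 / 2 = 2/3

2/3


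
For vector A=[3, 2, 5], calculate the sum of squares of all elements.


|A|^2 = sum of squared components
A[0]^2 = 3^2 = 9
A[1]^2 = 2^2 = 4
A[2]^2 = 5^2 = 25
Sum = 9 + 4 + 25 = 38

38


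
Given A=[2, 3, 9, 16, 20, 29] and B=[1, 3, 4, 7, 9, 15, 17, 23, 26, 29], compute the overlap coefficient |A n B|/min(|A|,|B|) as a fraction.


A intersect B = [3, 9, 29]
|A intersect B| = 3
min(|A|, |B|) = min(6, 10) = 6
Overlap = 3 / 6 = 1/2

1/2


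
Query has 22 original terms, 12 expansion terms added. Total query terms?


Original terms: 22
Expansion terms: 12
Total = 22 + 12 = 34

34


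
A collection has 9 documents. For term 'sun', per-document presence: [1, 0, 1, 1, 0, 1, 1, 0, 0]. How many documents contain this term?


Checking each document for 'sun':
Doc 1: present
Doc 2: absent
Doc 3: present
Doc 4: present
Doc 5: absent
Doc 6: present
Doc 7: present
Doc 8: absent
Doc 9: absent
df = sum of presences = 1 + 0 + 1 + 1 + 0 + 1 + 1 + 0 + 0 = 5

5


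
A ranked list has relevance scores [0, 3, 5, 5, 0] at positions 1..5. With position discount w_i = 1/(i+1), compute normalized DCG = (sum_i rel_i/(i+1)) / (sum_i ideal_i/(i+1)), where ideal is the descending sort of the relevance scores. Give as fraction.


Position discount weights w_i = 1/(i+1) for i=1..5:
Weights = [1/2, 1/3, 1/4, 1/5, 1/6]
Actual relevance: [0, 3, 5, 5, 0]
DCG = 0/2 + 3/3 + 5/4 + 5/5 + 0/6 = 13/4
Ideal relevance (sorted desc): [5, 5, 3, 0, 0]
Ideal DCG = 5/2 + 5/3 + 3/4 + 0/5 + 0/6 = 59/12
nDCG = DCG / ideal_DCG = 13/4 / 59/12 = 39/59

39/59


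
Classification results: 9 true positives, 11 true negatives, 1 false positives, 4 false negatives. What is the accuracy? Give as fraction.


Accuracy = (TP + TN) / (TP + TN + FP + FN)
TP + TN = 9 + 11 = 20
Total = 9 + 11 + 1 + 4 = 25
Accuracy = 20 / 25 = 4/5

4/5


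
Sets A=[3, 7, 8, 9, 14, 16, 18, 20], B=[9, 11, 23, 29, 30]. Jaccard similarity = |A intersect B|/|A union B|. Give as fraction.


A intersect B = [9]
|A intersect B| = 1
A union B = [3, 7, 8, 9, 11, 14, 16, 18, 20, 23, 29, 30]
|A union B| = 12
Jaccard = 1/12 = 1/12

1/12


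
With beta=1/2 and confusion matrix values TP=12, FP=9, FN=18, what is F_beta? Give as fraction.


P = TP/(TP+FP) = 12/21 = 4/7
R = TP/(TP+FN) = 12/30 = 2/5
beta^2 = 1/2^2 = 1/4
(1 + beta^2) = 5/4
Numerator = (1+beta^2)*P*R = 2/7
Denominator = beta^2*P + R = 1/7 + 2/5 = 19/35
F_beta = 10/19

10/19


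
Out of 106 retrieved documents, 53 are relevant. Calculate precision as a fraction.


Precision = relevant_retrieved / total_retrieved
= 53 / 106
= 53 / (53 + 53)
= 1/2

1/2


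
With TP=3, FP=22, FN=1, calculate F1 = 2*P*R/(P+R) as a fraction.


F1 = 2 * P * R / (P + R)
P = TP/(TP+FP) = 3/25 = 3/25
R = TP/(TP+FN) = 3/4 = 3/4
2 * P * R = 2 * 3/25 * 3/4 = 9/50
P + R = 3/25 + 3/4 = 87/100
F1 = 9/50 / 87/100 = 6/29

6/29


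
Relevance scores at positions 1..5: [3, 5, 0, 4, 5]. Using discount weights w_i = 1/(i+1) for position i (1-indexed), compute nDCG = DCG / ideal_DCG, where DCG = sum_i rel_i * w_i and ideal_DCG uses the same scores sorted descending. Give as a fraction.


Position discount weights w_i = 1/(i+1) for i=1..5:
Weights = [1/2, 1/3, 1/4, 1/5, 1/6]
Actual relevance: [3, 5, 0, 4, 5]
DCG = 3/2 + 5/3 + 0/4 + 4/5 + 5/6 = 24/5
Ideal relevance (sorted desc): [5, 5, 4, 3, 0]
Ideal DCG = 5/2 + 5/3 + 4/4 + 3/5 + 0/6 = 173/30
nDCG = DCG / ideal_DCG = 24/5 / 173/30 = 144/173

144/173


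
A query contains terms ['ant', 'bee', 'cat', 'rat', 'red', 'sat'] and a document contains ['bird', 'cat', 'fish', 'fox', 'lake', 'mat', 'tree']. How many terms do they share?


Query terms: ['ant', 'bee', 'cat', 'rat', 'red', 'sat']
Document terms: ['bird', 'cat', 'fish', 'fox', 'lake', 'mat', 'tree']
Common terms: ['cat']
Overlap count = 1

1


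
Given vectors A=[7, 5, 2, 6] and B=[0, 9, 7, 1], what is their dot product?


Dot product = sum of element-wise products
A[0]*B[0] = 7*0 = 0
A[1]*B[1] = 5*9 = 45
A[2]*B[2] = 2*7 = 14
A[3]*B[3] = 6*1 = 6
Sum = 0 + 45 + 14 + 6 = 65

65


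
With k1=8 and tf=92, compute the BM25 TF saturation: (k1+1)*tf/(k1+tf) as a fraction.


BM25 TF component = (k1+1)*tf / (k1+tf)
k1 = 8, tf = 92
Numerator = (8+1)*92 = 828
Denominator = 8 + 92 = 100
= 828/100 = 207/25

207/25


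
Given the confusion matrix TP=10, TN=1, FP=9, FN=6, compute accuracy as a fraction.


Accuracy = (TP + TN) / (TP + TN + FP + FN)
TP + TN = 10 + 1 = 11
Total = 10 + 1 + 9 + 6 = 26
Accuracy = 11 / 26 = 11/26

11/26


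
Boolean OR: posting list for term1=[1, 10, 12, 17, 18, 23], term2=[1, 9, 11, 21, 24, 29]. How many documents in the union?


Boolean OR: find union of posting lists
term1 docs: [1, 10, 12, 17, 18, 23]
term2 docs: [1, 9, 11, 21, 24, 29]
Union: [1, 9, 10, 11, 12, 17, 18, 21, 23, 24, 29]
|union| = 11

11


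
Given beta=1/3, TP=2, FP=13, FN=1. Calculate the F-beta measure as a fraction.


P = TP/(TP+FP) = 2/15 = 2/15
R = TP/(TP+FN) = 2/3 = 2/3
beta^2 = 1/3^2 = 1/9
(1 + beta^2) = 10/9
Numerator = (1+beta^2)*P*R = 8/81
Denominator = beta^2*P + R = 2/135 + 2/3 = 92/135
F_beta = 10/69

10/69


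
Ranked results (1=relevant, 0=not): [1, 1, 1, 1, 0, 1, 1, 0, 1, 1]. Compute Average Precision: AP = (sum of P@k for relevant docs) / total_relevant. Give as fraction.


Computing P@k for each relevant position:
Position 1: relevant, P@1 = 1/1 = 1
Position 2: relevant, P@2 = 2/2 = 1
Position 3: relevant, P@3 = 3/3 = 1
Position 4: relevant, P@4 = 4/4 = 1
Position 5: not relevant
Position 6: relevant, P@6 = 5/6 = 5/6
Position 7: relevant, P@7 = 6/7 = 6/7
Position 8: not relevant
Position 9: relevant, P@9 = 7/9 = 7/9
Position 10: relevant, P@10 = 8/10 = 4/5
Sum of P@k = 1 + 1 + 1 + 1 + 5/6 + 6/7 + 7/9 + 4/5 = 4579/630
AP = 4579/630 / 8 = 4579/5040

4579/5040


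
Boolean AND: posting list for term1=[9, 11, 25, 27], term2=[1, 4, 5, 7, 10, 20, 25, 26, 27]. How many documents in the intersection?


Boolean AND: find intersection of posting lists
term1 docs: [9, 11, 25, 27]
term2 docs: [1, 4, 5, 7, 10, 20, 25, 26, 27]
Intersection: [25, 27]
|intersection| = 2

2


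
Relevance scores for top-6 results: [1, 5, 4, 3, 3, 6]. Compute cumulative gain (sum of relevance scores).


Cumulative Gain = sum of relevance scores
Position 1: rel=1, running sum=1
Position 2: rel=5, running sum=6
Position 3: rel=4, running sum=10
Position 4: rel=3, running sum=13
Position 5: rel=3, running sum=16
Position 6: rel=6, running sum=22
CG = 22

22


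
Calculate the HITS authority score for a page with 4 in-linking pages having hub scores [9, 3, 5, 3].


Authority = sum of hub scores of in-linkers
In-link 1: hub score = 9
In-link 2: hub score = 3
In-link 3: hub score = 5
In-link 4: hub score = 3
Authority = 9 + 3 + 5 + 3 = 20

20


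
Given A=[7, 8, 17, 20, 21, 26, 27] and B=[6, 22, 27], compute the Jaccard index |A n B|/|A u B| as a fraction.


A intersect B = [27]
|A intersect B| = 1
A union B = [6, 7, 8, 17, 20, 21, 22, 26, 27]
|A union B| = 9
Jaccard = 1/9 = 1/9

1/9


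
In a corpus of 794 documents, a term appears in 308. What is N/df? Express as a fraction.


IDF ratio = N / df
= 794 / 308
= 397/154

397/154


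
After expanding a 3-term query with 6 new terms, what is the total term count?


Original terms: 3
Expansion terms: 6
Total = 3 + 6 = 9

9


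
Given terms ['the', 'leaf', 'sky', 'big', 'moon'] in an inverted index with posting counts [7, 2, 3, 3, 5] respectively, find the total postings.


Summing posting list sizes:
'the': 7 postings
'leaf': 2 postings
'sky': 3 postings
'big': 3 postings
'moon': 5 postings
Total = 7 + 2 + 3 + 3 + 5 = 20

20


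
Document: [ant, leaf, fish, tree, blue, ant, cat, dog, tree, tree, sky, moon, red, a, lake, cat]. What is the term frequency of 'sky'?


Document has 16 words
Scanning for 'sky':
Found at positions: [10]
Count = 1

1


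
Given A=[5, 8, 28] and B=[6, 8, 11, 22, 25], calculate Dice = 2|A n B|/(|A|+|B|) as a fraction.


A intersect B = [8]
|A intersect B| = 1
|A| = 3, |B| = 5
Dice = 2*1 / (3+5)
= 2 / 8 = 1/4

1/4


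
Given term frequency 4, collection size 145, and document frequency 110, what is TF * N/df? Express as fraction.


TF * (N/df)
= 4 * (145/110)
= 4 * 29/22
= 58/11

58/11


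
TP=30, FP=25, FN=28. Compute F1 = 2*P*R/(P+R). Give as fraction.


F1 = 2 * P * R / (P + R)
P = TP/(TP+FP) = 30/55 = 6/11
R = TP/(TP+FN) = 30/58 = 15/29
2 * P * R = 2 * 6/11 * 15/29 = 180/319
P + R = 6/11 + 15/29 = 339/319
F1 = 180/319 / 339/319 = 60/113

60/113


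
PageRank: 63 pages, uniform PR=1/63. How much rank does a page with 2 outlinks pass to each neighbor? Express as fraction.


Initial PR = 1/63 = 1/63
Outlinks = 2
Contribution per link = PR / outlinks
= 1/63 / 2
= 1/126

1/126


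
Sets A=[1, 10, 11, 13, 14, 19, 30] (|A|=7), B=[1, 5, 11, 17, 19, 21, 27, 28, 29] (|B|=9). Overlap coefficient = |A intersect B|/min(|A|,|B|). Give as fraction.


A intersect B = [1, 11, 19]
|A intersect B| = 3
min(|A|, |B|) = min(7, 9) = 7
Overlap = 3 / 7 = 3/7

3/7


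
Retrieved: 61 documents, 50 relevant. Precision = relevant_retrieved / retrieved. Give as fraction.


Precision = relevant_retrieved / total_retrieved
= 50 / 61
= 50 / (50 + 11)
= 50/61

50/61


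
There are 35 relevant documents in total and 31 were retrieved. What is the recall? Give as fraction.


Recall = retrieved_relevant / total_relevant
= 31 / 35
= 31 / (31 + 4)
= 31/35

31/35


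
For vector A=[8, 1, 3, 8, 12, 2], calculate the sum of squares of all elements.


|A|^2 = sum of squared components
A[0]^2 = 8^2 = 64
A[1]^2 = 1^2 = 1
A[2]^2 = 3^2 = 9
A[3]^2 = 8^2 = 64
A[4]^2 = 12^2 = 144
A[5]^2 = 2^2 = 4
Sum = 64 + 1 + 9 + 64 + 144 + 4 = 286

286


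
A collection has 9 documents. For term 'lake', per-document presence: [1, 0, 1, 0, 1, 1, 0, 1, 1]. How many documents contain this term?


Checking each document for 'lake':
Doc 1: present
Doc 2: absent
Doc 3: present
Doc 4: absent
Doc 5: present
Doc 6: present
Doc 7: absent
Doc 8: present
Doc 9: present
df = sum of presences = 1 + 0 + 1 + 0 + 1 + 1 + 0 + 1 + 1 = 6

6


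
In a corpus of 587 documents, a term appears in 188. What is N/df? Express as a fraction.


IDF ratio = N / df
= 587 / 188
= 587/188

587/188


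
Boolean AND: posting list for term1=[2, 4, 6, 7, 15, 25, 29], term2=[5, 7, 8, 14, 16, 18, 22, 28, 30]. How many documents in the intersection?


Boolean AND: find intersection of posting lists
term1 docs: [2, 4, 6, 7, 15, 25, 29]
term2 docs: [5, 7, 8, 14, 16, 18, 22, 28, 30]
Intersection: [7]
|intersection| = 1

1


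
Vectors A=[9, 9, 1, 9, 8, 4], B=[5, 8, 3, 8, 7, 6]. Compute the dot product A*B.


Dot product = sum of element-wise products
A[0]*B[0] = 9*5 = 45
A[1]*B[1] = 9*8 = 72
A[2]*B[2] = 1*3 = 3
A[3]*B[3] = 9*8 = 72
A[4]*B[4] = 8*7 = 56
A[5]*B[5] = 4*6 = 24
Sum = 45 + 72 + 3 + 72 + 56 + 24 = 272

272


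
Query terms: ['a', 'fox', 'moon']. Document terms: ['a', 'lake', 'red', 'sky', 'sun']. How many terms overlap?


Query terms: ['a', 'fox', 'moon']
Document terms: ['a', 'lake', 'red', 'sky', 'sun']
Common terms: ['a']
Overlap count = 1

1


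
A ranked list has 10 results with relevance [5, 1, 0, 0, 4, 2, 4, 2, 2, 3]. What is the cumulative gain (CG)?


Cumulative Gain = sum of relevance scores
Position 1: rel=5, running sum=5
Position 2: rel=1, running sum=6
Position 3: rel=0, running sum=6
Position 4: rel=0, running sum=6
Position 5: rel=4, running sum=10
Position 6: rel=2, running sum=12
Position 7: rel=4, running sum=16
Position 8: rel=2, running sum=18
Position 9: rel=2, running sum=20
Position 10: rel=3, running sum=23
CG = 23

23


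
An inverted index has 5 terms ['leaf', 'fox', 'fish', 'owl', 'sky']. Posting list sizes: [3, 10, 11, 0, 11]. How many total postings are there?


Summing posting list sizes:
'leaf': 3 postings
'fox': 10 postings
'fish': 11 postings
'owl': 0 postings
'sky': 11 postings
Total = 3 + 10 + 11 + 0 + 11 = 35

35


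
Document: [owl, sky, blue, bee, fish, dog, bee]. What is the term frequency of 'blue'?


Document has 7 words
Scanning for 'blue':
Found at positions: [2]
Count = 1

1
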